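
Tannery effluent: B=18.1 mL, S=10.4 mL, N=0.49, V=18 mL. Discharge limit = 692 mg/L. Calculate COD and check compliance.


COD = (18.1 - 10.4) x 0.49 x 8000 / 18 = 1676.9 mg/L
Limit: 692 mg/L
Compliant: No


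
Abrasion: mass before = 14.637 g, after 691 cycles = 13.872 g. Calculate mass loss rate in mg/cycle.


1.107 mg/cycle

Mass loss = 14.637 - 13.872 = 0.765 g
Rate = 0.765 / 691 x 1000 = 1.107 mg/cycle


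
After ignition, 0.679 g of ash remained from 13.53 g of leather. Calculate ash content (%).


5.02%

Ash% = 0.679 / 13.53 x 100
Ash% = 5.02%


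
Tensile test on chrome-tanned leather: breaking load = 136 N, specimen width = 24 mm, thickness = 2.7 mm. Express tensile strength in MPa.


Cross-section = 24 x 2.7 = 64.8 mm^2
TS = 136 / 64.8 = 2.10 MPa
(1 N/mm^2 = 1 MPa)


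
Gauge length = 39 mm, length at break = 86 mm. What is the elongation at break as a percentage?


120.5%

Extension = 86 - 39 = 47 mm
Elongation = 47 / 39 x 100 = 120.5%


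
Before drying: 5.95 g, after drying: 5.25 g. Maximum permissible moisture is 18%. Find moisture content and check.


MC = (5.95 - 5.25) / 5.95 x 100 = 11.8%
Maximum: 18%
Acceptable: Yes


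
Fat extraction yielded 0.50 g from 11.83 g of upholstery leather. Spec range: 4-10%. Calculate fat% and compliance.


Fat% = 0.50 / 11.83 x 100 = 4.2%
Spec range: 4-10%
Compliant: Yes


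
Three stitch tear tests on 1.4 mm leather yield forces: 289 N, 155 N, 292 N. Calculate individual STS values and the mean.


STS1 = 289 / 1.4 = 206.4 N/mm
STS2 = 155 / 1.4 = 110.7 N/mm
STS3 = 292 / 1.4 = 208.6 N/mm
Mean = (206.4 + 110.7 + 208.6) / 3 = 175.2 N/mm


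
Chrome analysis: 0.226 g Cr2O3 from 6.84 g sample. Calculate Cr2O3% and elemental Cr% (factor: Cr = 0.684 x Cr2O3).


Cr2O3% = 0.226 / 6.84 x 100 = 3.30%
Cr% = 3.30 x 0.684 = 2.26%


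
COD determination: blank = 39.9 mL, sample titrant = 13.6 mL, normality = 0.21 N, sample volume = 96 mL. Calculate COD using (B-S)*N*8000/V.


COD = (39.9 - 13.6) x 0.21 x 8000 / 96
COD = 26.3 x 0.21 x 8000 / 96
COD = 460.3 mg/L


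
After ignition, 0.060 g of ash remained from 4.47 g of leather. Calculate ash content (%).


1.34%


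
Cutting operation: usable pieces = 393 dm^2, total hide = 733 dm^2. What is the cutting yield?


Yield = usable / total x 100
Yield = 393 / 733 x 100 = 53.6%


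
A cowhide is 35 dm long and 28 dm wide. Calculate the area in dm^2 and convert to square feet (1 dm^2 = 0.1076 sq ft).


980 dm^2
105.45 sq ft

Area = 35 x 28 = 980 dm^2
Conversion: 980 x 0.1076 = 105.45 sq ft


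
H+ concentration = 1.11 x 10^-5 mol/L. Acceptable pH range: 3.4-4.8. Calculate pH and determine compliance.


pH = 4.95
Compliant: No

pH = -log10(1.11 x 10^-5) = 4.95
Range: 3.4 to 4.8
Compliant: No


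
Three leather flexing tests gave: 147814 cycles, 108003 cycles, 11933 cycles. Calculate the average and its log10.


Average = 89250 cycles
log10 = 4.95


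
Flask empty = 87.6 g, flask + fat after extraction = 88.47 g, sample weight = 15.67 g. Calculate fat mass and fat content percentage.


Fat mass = 88.47 - 87.6 = 0.87 g
Fat% = 0.87 / 15.67 x 100 = 5.6%


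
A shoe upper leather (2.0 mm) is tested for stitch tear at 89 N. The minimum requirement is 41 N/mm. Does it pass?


STS = 89 / 2.0 = 44.5 N/mm
Minimum required: 41 N/mm
Passes: Yes


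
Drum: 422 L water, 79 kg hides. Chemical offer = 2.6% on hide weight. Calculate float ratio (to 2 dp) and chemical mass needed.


Float ratio = 422 / 79 = 5.34
Chemical = 79 x 2.6 / 100 = 2.054 kg


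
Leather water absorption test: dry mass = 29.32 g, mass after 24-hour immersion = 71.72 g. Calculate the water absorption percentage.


Water absorbed = 71.72 - 29.32 = 42.40 g
WA% = 42.40 / 29.32 x 100 = 144.6%


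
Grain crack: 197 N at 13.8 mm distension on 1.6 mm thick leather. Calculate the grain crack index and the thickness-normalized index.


Crack index = 14.3 N/mm
Normalized index = 8.9 N/mm per mm

Crack index = 197 / 13.8 = 14.3 N/mm
Normalized = 14.3 / 1.6 = 8.9 N/mm per mm


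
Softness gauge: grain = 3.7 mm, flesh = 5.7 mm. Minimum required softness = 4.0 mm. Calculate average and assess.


Average = (3.7 + 5.7) / 2 = 4.70 mm
Minimum = 4.0 mm
Meets requirement: Yes


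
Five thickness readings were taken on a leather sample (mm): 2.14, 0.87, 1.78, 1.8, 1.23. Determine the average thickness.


1.56 mm

Sum = 2.14 + 0.87 + 1.78 + 1.8 + 1.23 = 7.82
Average = 7.82 / 5 = 1.56 mm


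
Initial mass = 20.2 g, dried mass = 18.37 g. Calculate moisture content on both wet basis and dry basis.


Moisture lost = 20.2 - 18.37 = 1.83 g
Wet basis MC = 1.83 / 20.2 x 100 = 9.1%
Dry basis MC = 1.83 / 18.37 x 100 = 10.0%


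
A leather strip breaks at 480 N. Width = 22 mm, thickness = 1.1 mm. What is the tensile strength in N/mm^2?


Cross-sectional area = 22 x 1.1 = 24.2 mm^2
Tensile strength = 480 / 24.2 = 19.83 N/mm^2


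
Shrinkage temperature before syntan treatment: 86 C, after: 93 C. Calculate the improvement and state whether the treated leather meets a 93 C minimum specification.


Improvement = 93 - 86 = 7 C
Spec check: 93 C >= 93 C? Yes


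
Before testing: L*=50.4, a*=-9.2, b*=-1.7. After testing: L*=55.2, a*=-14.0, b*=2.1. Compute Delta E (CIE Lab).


dL = 55.2 - 50.4 = 4.8
da = -14.0 - (-9.2) = -4.8
db = 2.1 - (-1.7) = 3.8
dE = sqrt((4.8)^2 + (-4.8)^2 + (3.8)^2) = 7.78


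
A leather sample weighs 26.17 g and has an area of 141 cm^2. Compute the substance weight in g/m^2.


Substance weight = mass / area x 10000
SW = 26.17 / 141 x 10000
SW = 1856.0 g/m^2


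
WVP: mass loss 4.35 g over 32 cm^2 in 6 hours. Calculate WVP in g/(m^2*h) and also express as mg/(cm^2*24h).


WVP = 4.35 / (32 x 6) x 10000 = 226.56 g/(m^2*h)
Mass loss in mg = 4.35 x 1000 = 4350 mg
Per cm^2 per 24h in mg: 4350 x 24 / (32 x 6) = 104400 / 192 = 543.75 mg/(cm^2*24h)


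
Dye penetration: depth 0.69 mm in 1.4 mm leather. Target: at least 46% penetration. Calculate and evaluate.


Penetration = 0.69 / 1.4 x 100 = 49.3%
Target: 46%
Meets target: Yes


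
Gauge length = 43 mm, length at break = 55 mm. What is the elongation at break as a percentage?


27.9%

Extension = 55 - 43 = 12 mm
Elongation = 12 / 43 x 100 = 27.9%


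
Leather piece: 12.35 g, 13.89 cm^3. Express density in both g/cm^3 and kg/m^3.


Density = 12.35 / 13.89 = 0.889 g/cm^3
Convert: 0.889 x 1000 = 889 kg/m^3


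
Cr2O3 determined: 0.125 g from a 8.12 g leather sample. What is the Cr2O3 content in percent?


Cr2O3% = 0.125 / 8.12 x 100
Cr2O3% = 1.54%


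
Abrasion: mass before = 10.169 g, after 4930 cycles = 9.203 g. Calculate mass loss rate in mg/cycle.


Mass loss = 10.169 - 9.203 = 0.966 g
Rate = 0.966 / 4930 x 1000 = 0.196 mg/cycle


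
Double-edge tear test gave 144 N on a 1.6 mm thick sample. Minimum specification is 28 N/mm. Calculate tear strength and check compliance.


Tear strength = 90.0 N/mm
Compliant: Yes


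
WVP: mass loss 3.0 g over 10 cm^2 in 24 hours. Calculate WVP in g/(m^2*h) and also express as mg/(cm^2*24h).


WVP = 125.00 g/(m^2*h)
Daily rate = 300.00 mg/(cm^2*24h)

WVP = 3.0 / (10 x 24) x 10000 = 125.00 g/(m^2*h)
Mass loss in mg = 3.0 x 1000 = 3000 mg
Per cm^2 per 24h in mg: 3000 x 24 / (10 x 24) = 72000 / 240 = 300.00 mg/(cm^2*24h)


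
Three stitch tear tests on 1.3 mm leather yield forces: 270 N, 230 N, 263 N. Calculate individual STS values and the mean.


STS1 = 270 / 1.3 = 207.7 N/mm
STS2 = 230 / 1.3 = 176.9 N/mm
STS3 = 263 / 1.3 = 202.3 N/mm
Mean = (207.7 + 176.9 + 202.3) / 3 = 195.6 N/mm


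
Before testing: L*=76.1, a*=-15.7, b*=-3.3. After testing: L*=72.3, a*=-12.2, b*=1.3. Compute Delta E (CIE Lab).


dL = 72.3 - 76.1 = -3.8
da = -12.2 - (-15.7) = 3.5
db = 1.3 - (-3.3) = 4.6
dE = sqrt((-3.8)^2 + (3.5)^2 + (4.6)^2) = 6.92


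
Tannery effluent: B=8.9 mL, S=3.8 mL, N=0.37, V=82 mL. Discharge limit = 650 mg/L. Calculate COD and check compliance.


COD = 184.1 mg/L
Compliant: Yes

COD = (8.9 - 3.8) x 0.37 x 8000 / 82 = 184.1 mg/L
Limit: 650 mg/L
Compliant: Yes


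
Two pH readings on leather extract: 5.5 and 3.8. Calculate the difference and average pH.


Difference = 1.7
Average pH = 4.65

Difference = |5.5 - 3.8| = 1.7
Average = (5.5 + 3.8) / 2 = 4.65


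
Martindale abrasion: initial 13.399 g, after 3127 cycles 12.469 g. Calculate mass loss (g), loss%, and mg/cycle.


Mass loss = 0.930 g
Loss = 6.94%
Rate = 0.297 mg/cycle

Loss = 13.399 - 12.469 = 0.930 g
Loss% = 0.930 / 13.399 x 100 = 6.94%
Rate = 0.930 / 3127 x 1000 = 0.297 mg/cycle


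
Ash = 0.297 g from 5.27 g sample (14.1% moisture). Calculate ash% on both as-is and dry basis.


As-is ash% = 0.297 / 5.27 x 100 = 5.64%
Dry mass = 5.27 x (100 - 14.1) / 100 = 4.52693 g
Dry-basis ash% = 0.297 / 4.52693 x 100 = 6.56%


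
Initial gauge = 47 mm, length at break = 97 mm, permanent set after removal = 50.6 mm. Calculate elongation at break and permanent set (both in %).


Elongation at break = 106.4%
Permanent set = 7.7%

Elongation at break = (97 - 47) / 47 x 100 = 106.4%
Permanent set = (50.6 - 47) / 47 x 100 = 7.7%


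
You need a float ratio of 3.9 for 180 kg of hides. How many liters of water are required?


702.0 L


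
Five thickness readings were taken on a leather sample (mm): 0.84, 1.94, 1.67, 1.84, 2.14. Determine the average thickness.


Sum = 0.84 + 1.94 + 1.67 + 1.84 + 2.14 = 8.43
Average = 8.43 / 5 = 1.69 mm


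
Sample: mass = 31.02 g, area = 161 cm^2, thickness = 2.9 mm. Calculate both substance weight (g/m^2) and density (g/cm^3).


Substance weight = 1926.7 g/m^2
Density = 0.664 g/cm^3


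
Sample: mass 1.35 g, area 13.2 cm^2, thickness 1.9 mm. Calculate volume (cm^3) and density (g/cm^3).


Thickness in cm = 1.9 / 10 = 0.19 cm
Volume = 13.2 x 0.19 = 2.508 cm^3
Density = 1.35 / 2.508 = 0.538 g/cm^3


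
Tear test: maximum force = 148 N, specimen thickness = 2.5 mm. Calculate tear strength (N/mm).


Tear strength = force / thickness
Tear = 148 / 2.5 = 59.2 N/mm


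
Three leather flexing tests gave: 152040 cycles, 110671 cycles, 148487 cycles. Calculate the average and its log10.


Average = 137066 cycles
log10 = 5.14

Average = (152040 + 110671 + 148487) / 3 = 137066 cycles
log10(137066) = 5.14


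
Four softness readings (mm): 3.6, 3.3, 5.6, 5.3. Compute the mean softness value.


4.45 mm

Sum = 3.6 + 3.3 + 5.6 + 5.3
Mean = 17.8 / 4 = 4.45 mm


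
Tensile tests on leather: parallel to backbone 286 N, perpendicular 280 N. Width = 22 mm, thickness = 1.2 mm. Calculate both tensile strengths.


Area = 22 x 1.2 = 26.4 mm^2
TS (parallel) = 286 / 26.4 = 10.83 N/mm^2
TS (perpendicular) = 280 / 26.4 = 10.61 N/mm^2


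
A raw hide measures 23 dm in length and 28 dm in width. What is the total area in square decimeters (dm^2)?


Area = length x width
Area = 23 x 28 = 644 dm^2


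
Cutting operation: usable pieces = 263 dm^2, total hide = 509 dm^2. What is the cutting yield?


Yield = usable / total x 100
Yield = 263 / 509 x 100 = 51.7%


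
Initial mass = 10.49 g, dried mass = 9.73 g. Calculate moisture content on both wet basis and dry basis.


Moisture lost = 10.49 - 9.73 = 0.76 g
Wet basis MC = 0.76 / 10.49 x 100 = 7.2%
Dry basis MC = 0.76 / 9.73 x 100 = 7.8%


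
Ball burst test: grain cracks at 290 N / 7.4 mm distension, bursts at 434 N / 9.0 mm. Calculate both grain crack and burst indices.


Crack index = 39.2 N/mm
Burst index = 48.2 N/mm


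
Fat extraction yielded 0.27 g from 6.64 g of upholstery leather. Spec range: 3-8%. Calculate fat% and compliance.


Fat content = 4.1%
Compliant: Yes


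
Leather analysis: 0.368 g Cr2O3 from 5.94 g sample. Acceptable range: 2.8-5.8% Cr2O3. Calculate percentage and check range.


Cr2O3 = 6.20%
Within range: No

Cr2O3% = 0.368 / 5.94 x 100 = 6.20%
Acceptable range: 2.8 to 5.8%
Within range: No


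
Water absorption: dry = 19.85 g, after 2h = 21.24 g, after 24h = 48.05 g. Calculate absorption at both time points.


WA (2h) = (21.24 - 19.85) / 19.85 x 100 = 7.0%
WA (24h) = (48.05 - 19.85) / 19.85 x 100 = 142.1%


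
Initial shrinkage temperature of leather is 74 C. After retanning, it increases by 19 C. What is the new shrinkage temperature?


New Ts = 74 + 19 = 93 C


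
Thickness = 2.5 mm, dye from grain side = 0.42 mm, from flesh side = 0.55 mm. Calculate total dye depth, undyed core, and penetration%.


Total dyed = 0.97 mm
Undyed core = 1.53 mm
Penetration = 38.8%

Total dyed = 0.42 + 0.55 = 0.97 mm
Undyed core = 2.5 - 0.97 = 1.53 mm
Penetration = 0.97 / 2.5 x 100 = 38.8%


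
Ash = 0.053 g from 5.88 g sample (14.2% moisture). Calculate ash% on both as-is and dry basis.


As-is ash = 0.90%
Dry-basis ash = 1.05%

As-is ash% = 0.053 / 5.88 x 100 = 0.90%
Dry mass = 5.88 x (100 - 14.2) / 100 = 5.04504 g
Dry-basis ash% = 0.053 / 5.04504 x 100 = 1.05%


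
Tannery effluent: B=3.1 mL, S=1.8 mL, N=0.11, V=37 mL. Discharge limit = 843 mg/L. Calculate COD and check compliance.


COD = 30.9 mg/L
Compliant: Yes


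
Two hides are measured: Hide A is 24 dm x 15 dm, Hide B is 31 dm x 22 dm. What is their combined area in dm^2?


1042 dm^2


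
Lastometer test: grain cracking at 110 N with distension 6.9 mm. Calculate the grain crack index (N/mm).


15.9 N/mm


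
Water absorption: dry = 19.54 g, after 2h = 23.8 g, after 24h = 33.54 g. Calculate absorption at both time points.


2h absorption = 21.8%
24h absorption = 71.6%

WA (2h) = (23.8 - 19.54) / 19.54 x 100 = 21.8%
WA (24h) = (33.54 - 19.54) / 19.54 x 100 = 71.6%


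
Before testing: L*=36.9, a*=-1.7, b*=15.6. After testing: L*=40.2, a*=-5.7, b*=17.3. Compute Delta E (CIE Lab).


dL = 40.2 - 36.9 = 3.3
da = -5.7 - (-1.7) = -4.0
db = 17.3 - 15.6 = 1.7
dE = sqrt((3.3)^2 + (-4.0)^2 + (1.7)^2) = 5.46


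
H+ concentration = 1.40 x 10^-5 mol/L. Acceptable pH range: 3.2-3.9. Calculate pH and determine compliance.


pH = -log10(1.40 x 10^-5) = 4.85
Range: 3.2 to 3.9
Compliant: No


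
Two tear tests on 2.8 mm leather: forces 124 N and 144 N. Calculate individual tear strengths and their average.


Tear 1 = 44.3 N/mm
Tear 2 = 51.4 N/mm
Average = 47.9 N/mm

Tear 1 = 124 / 2.8 = 44.3 N/mm
Tear 2 = 144 / 2.8 = 51.4 N/mm
Average = (44.3 + 51.4) / 2 = 47.9 N/mm


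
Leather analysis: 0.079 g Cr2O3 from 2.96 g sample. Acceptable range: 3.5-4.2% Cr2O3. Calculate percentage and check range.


Cr2O3% = 0.079 / 2.96 x 100 = 2.67%
Acceptable range: 3.5 to 4.2%
Within range: No


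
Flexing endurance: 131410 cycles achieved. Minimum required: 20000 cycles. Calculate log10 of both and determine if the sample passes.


Achieved: log10 = 5.12
Required: log10 = 4.30
Passes: Yes


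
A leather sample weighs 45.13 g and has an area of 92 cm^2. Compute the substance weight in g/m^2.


4905.4 g/m^2


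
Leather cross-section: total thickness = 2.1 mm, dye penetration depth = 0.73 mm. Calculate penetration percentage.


34.8%

Penetration% = 0.73 / 2.1 x 100
Penetration = 34.8%


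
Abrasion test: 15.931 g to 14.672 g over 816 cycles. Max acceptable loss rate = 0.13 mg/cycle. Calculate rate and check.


Rate = 1.543 mg/cycle
Passes: No

Loss = 15.931 - 14.672 = 1.259 g
Rate = 1.259 g / 816 cycles x 1000 = 1.543 mg/cycle
Max = 0.13 mg/cycle
Passes: No


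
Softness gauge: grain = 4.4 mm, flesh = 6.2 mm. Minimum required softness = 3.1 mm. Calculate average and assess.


Average = (4.4 + 6.2) / 2 = 5.30 mm
Minimum = 3.1 mm
Meets requirement: Yes


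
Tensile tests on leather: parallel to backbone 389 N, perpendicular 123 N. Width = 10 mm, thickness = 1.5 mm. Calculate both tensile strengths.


Area = 10 x 1.5 = 15.0 mm^2
TS (parallel) = 389 / 15.0 = 25.93 N/mm^2
TS (perpendicular) = 123 / 15.0 = 8.20 N/mm^2


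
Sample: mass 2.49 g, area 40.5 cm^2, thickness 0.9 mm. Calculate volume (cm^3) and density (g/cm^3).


Volume = 3.645 cm^3
Density = 0.683 g/cm^3

Thickness in cm = 0.9 / 10 = 0.09 cm
Volume = 40.5 x 0.09 = 3.645 cm^3
Density = 2.49 / 3.645 = 0.683 g/cm^3


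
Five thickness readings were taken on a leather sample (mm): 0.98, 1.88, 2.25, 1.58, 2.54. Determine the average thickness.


Sum = 0.98 + 1.88 + 2.25 + 1.58 + 2.54 = 9.23
Average = 9.23 / 5 = 1.85 mm


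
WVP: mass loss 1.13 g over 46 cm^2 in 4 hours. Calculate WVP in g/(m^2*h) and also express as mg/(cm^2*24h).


WVP = 61.41 g/(m^2*h)
Daily rate = 147.39 mg/(cm^2*24h)

WVP = 1.13 / (46 x 4) x 10000 = 61.41 g/(m^2*h)
Mass loss in mg = 1.13 x 1000 = 1130 mg
Per cm^2 per 24h in mg: 1130 x 24 / (46 x 4) = 27120 / 184 = 147.39 mg/(cm^2*24h)


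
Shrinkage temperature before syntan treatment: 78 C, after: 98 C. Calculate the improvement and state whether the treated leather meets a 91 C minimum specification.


Improvement = 20 C
Meets 91 C spec: Yes


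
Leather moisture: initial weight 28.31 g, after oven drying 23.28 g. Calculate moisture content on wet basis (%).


17.8%

Moisture = 28.31 - 23.28 = 5.03 g
MC = 5.03 / 28.31 x 100 = 17.8%


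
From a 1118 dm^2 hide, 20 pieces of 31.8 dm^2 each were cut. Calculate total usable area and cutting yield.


Usable area = 636.0 dm^2
Yield = 56.9%


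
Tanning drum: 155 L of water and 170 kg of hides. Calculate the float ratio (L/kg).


0.9

Float ratio = water / hide weight
Ratio = 155 / 170 = 0.9


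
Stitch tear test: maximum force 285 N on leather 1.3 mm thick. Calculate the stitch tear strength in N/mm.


Stitch tear strength = force / thickness
STS = 285 / 1.3 = 219.2 N/mm


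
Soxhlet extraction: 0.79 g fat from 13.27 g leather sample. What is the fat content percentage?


Fat content = 0.79 / 13.27 x 100
Fat = 6.0%


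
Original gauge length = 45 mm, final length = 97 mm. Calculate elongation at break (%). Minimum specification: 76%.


Elongation = 115.6%
Meets spec: Yes

Extension = 97 - 45 = 52 mm
Elongation = 52 / 45 x 100 = 115.6%
Minimum required: 76%
Meets specification: Yes


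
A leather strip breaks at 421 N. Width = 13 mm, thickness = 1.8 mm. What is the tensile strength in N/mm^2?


Cross-sectional area = 13 x 1.8 = 23.4 mm^2
Tensile strength = 421 / 23.4 = 17.99 N/mm^2


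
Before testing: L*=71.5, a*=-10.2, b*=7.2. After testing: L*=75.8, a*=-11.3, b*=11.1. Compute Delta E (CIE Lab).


Delta E = 5.91


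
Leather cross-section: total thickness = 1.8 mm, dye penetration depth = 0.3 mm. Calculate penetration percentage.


16.7%

Penetration% = 0.3 / 1.8 x 100
Penetration = 16.7%


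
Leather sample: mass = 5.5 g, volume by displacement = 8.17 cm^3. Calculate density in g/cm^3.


0.673 g/cm^3

Density = mass / volume
Density = 5.5 / 8.17 = 0.673 g/cm^3


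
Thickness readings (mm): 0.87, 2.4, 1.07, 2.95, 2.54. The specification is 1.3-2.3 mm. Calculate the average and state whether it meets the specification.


Sum = 9.83
Average = 9.83 / 5 = 1.97 mm
Specification range: 1.3 to 2.3 mm
Within spec: Yes


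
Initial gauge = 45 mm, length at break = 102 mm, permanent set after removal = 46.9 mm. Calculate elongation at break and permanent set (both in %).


Elongation at break = (102 - 45) / 45 x 100 = 126.7%
Permanent set = (46.9 - 45) / 45 x 100 = 4.2%


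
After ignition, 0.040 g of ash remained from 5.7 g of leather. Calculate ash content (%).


0.70%


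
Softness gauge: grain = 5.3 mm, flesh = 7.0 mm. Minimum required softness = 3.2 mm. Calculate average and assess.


Average softness = 6.15 mm
Meets requirement: Yes


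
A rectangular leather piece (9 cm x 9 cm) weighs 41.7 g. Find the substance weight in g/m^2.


Area = 9 x 9 = 81 cm^2
SW = 41.7 / 81 x 10000 = 5148.1 g/m^2


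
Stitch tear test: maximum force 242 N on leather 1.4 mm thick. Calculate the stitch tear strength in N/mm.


172.9 N/mm


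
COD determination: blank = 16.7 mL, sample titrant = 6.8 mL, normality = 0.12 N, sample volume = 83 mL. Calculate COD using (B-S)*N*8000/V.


114.5 mg/L

COD = (16.7 - 6.8) x 0.12 x 8000 / 83
COD = 9.9 x 0.12 x 8000 / 83
COD = 114.5 mg/L


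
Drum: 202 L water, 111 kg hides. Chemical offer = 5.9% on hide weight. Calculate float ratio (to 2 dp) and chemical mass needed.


Float ratio = 202 / 111 = 1.82
Chemical = 111 x 5.9 / 100 = 6.549 kg


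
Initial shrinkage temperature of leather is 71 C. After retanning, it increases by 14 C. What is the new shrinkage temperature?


New Ts = 71 + 14 = 85 C


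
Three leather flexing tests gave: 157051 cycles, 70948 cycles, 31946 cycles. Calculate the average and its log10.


Average = 86648 cycles
log10 = 4.94


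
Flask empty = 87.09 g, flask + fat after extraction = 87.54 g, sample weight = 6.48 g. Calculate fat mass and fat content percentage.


Fat mass = 0.45 g
Fat content = 6.9%

Fat mass = 87.54 - 87.09 = 0.45 g
Fat% = 0.45 / 6.48 x 100 = 6.9%


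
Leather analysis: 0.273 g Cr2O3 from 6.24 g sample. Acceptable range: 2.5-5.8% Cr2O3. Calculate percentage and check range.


Cr2O3 = 4.38%
Within range: Yes


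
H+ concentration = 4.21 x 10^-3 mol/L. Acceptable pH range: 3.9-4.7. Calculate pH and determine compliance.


pH = 2.38
Compliant: No

pH = -log10(4.21 x 10^-3) = 2.38
Range: 3.9 to 4.7
Compliant: No


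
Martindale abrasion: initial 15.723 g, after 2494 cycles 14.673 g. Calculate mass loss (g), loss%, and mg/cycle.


Loss = 15.723 - 14.673 = 1.050 g
Loss% = 1.050 / 15.723 x 100 = 6.68%
Rate = 1.050 / 2494 x 1000 = 0.421 mg/cycle


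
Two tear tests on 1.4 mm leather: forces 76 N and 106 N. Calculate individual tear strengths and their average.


Tear 1 = 54.3 N/mm
Tear 2 = 75.7 N/mm
Average = 65.0 N/mm


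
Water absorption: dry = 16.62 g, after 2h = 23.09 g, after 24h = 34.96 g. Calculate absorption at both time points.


2h absorption = 38.9%
24h absorption = 110.3%

WA (2h) = (23.09 - 16.62) / 16.62 x 100 = 38.9%
WA (24h) = (34.96 - 16.62) / 16.62 x 100 = 110.3%


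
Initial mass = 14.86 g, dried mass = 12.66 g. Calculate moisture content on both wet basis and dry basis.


Moisture lost = 14.86 - 12.66 = 2.20 g
Wet basis MC = 2.20 / 14.86 x 100 = 14.8%
Dry basis MC = 2.20 / 12.66 x 100 = 17.4%


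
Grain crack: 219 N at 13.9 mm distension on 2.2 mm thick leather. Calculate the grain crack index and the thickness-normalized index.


Crack index = 219 / 13.9 = 15.8 N/mm
Normalized = 15.8 / 2.2 = 7.2 N/mm per mm


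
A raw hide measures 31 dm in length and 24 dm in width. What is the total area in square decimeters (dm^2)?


744 dm^2

Area = length x width
Area = 31 x 24 = 744 dm^2


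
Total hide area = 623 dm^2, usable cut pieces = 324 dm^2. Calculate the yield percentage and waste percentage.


Yield = 324 / 623 x 100 = 52.0%
Waste = 623 - 324 = 299 dm^2
Waste% = 100 - 52.0 = 48.0%


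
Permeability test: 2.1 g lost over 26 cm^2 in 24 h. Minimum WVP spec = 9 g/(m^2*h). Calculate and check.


WVP = 2.1 / (26 x 24) x 10000 = 33.65 g/(m^2*h)
Minimum: 9 g/(m^2*h)
Meets spec: Yes


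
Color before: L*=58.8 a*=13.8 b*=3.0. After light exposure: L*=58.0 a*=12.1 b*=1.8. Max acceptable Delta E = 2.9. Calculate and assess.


dL = -0.8, da = -1.7, db = -1.2
dE = sqrt((-0.8)^2 + (-1.7)^2 + (-1.2)^2) = 2.23
Max = 2.9
Passes: Yes


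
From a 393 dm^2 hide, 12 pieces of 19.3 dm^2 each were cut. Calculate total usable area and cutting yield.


Total usable = 12 x 19.3 = 231.6 dm^2
Yield = 231.6 / 393 x 100 = 58.9%


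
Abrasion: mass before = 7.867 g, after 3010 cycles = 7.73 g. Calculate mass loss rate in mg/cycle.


0.046 mg/cycle

Mass loss = 7.867 - 7.73 = 0.137 g
Rate = 0.137 / 3010 x 1000 = 0.046 mg/cycle


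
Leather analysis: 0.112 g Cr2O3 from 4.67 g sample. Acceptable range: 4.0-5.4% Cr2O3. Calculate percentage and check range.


Cr2O3 = 2.40%
Within range: No

Cr2O3% = 0.112 / 4.67 x 100 = 2.40%
Acceptable range: 4.0 to 5.4%
Within range: No


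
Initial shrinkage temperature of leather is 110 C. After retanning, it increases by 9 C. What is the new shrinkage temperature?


119 C

New Ts = 110 + 9 = 119 C


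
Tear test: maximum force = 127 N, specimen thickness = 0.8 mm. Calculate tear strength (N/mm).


158.8 N/mm


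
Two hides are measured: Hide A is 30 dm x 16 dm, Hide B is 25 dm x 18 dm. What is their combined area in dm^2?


930 dm^2

Hide A area = 30 x 16 = 480 dm^2
Hide B area = 25 x 18 = 450 dm^2
Total = 480 + 450 = 930 dm^2


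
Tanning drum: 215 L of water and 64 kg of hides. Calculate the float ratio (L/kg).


3.4

Float ratio = water / hide weight
Ratio = 215 / 64 = 3.4


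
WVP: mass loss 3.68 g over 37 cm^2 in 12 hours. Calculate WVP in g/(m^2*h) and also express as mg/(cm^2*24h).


WVP = 3.68 / (37 x 12) x 10000 = 82.88 g/(m^2*h)
Mass loss in mg = 3.68 x 1000 = 3680 mg
Per cm^2 per 24h in mg: 3680 x 24 / (37 x 12) = 88320 / 444 = 198.92 mg/(cm^2*24h)


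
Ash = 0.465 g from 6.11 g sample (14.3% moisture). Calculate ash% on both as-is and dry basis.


As-is ash% = 0.465 / 6.11 x 100 = 7.61%
Dry mass = 6.11 x (100 - 14.3) / 100 = 5.23627 g
Dry-basis ash% = 0.465 / 5.23627 x 100 = 8.88%


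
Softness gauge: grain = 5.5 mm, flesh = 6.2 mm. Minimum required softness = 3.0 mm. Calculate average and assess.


Average softness = 5.85 mm
Meets requirement: Yes


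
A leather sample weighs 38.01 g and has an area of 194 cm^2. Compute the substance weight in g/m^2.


1959.3 g/m^2

Substance weight = mass / area x 10000
SW = 38.01 / 194 x 10000
SW = 1959.3 g/m^2


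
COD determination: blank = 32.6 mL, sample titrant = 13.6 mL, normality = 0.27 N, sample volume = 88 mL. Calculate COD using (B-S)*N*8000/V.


COD = (32.6 - 13.6) x 0.27 x 8000 / 88
COD = 19.0 x 0.27 x 8000 / 88
COD = 466.4 mg/L


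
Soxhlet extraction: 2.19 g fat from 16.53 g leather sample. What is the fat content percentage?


13.2%


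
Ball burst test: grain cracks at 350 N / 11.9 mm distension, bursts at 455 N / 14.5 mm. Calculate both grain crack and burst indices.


Crack index = 350 / 11.9 = 29.4 N/mm
Burst index = 455 / 14.5 = 31.4 N/mm


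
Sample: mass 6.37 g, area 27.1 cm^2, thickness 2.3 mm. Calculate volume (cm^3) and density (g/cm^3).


Thickness in cm = 2.3 / 10 = 0.23 cm
Volume = 27.1 x 0.23 = 6.233 cm^3
Density = 6.37 / 6.233 = 1.022 g/cm^3


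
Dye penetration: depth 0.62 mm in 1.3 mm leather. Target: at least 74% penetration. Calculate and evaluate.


Penetration = 0.62 / 1.3 x 100 = 47.7%
Target: 74%
Meets target: No


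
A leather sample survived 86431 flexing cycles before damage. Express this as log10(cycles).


4.94

log10(86431) = 4.94


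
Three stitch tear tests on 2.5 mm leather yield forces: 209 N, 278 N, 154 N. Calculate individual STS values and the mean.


STS1 = 209 / 2.5 = 83.6 N/mm
STS2 = 278 / 2.5 = 111.2 N/mm
STS3 = 154 / 2.5 = 61.6 N/mm
Mean = (83.6 + 111.2 + 61.6) / 3 = 85.5 N/mm


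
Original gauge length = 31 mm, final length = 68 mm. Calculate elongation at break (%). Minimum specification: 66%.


Extension = 68 - 31 = 37 mm
Elongation = 37 / 31 x 100 = 119.4%
Minimum required: 66%
Meets specification: Yes


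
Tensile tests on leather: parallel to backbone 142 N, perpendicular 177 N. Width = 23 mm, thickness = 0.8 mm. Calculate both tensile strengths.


Parallel = 7.72 N/mm^2
Perpendicular = 9.62 N/mm^2

Area = 23 x 0.8 = 18.4 mm^2
TS (parallel) = 142 / 18.4 = 7.72 N/mm^2
TS (perpendicular) = 177 / 18.4 = 9.62 N/mm^2


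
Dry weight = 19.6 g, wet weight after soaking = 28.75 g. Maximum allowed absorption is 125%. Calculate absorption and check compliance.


WA = (28.75 - 19.6) / 19.6 x 100 = 46.7%
Maximum allowed: 125%
Compliant: Yes


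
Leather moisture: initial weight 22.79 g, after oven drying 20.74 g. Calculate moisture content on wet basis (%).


Moisture = 22.79 - 20.74 = 2.05 g
MC = 2.05 / 22.79 x 100 = 9.0%


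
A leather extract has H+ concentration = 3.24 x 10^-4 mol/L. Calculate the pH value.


pH = -log10[H+]
pH = -log10(3.24 x 10^-4) = 3.49


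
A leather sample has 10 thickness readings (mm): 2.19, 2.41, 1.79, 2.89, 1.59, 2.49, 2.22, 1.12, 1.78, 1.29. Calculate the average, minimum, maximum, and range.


Average = 1.98 mm
Min = 1.12 mm
Max = 2.89 mm
Range = 1.77 mm


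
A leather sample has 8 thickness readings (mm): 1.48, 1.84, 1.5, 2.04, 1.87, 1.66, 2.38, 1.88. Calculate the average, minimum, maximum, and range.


Sum = 14.65
Average = 14.65 / 8 = 1.83 mm
Minimum = 1.48 mm
Maximum = 2.38 mm
Range = 2.38 - 1.48 = 0.90 mm


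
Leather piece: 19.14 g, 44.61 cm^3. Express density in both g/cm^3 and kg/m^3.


0.429 g/cm^3
429 kg/m^3

Density = 19.14 / 44.61 = 0.429 g/cm^3
Convert: 0.429 x 1000 = 429 kg/m^3


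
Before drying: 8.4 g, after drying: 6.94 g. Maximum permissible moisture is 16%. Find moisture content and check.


Moisture content = 17.4%
Acceptable: No

MC = (8.4 - 6.94) / 8.4 x 100 = 17.4%
Maximum: 16%
Acceptable: No


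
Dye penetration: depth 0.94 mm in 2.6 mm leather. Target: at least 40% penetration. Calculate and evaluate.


Penetration = 0.94 / 2.6 x 100 = 36.2%
Target: 40%
Meets target: No


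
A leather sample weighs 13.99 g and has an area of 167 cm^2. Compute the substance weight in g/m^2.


837.7 g/m^2

Substance weight = mass / area x 10000
SW = 13.99 / 167 x 10000
SW = 837.7 g/m^2


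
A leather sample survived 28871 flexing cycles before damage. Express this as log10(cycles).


4.46

log10(28871) = 4.46


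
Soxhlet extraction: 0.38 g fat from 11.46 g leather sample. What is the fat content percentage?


Fat content = 0.38 / 11.46 x 100
Fat = 3.3%


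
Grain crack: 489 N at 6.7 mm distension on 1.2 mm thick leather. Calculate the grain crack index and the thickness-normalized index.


Crack index = 73.0 N/mm
Normalized index = 60.8 N/mm per mm

Crack index = 489 / 6.7 = 73.0 N/mm
Normalized = 73.0 / 1.2 = 60.8 N/mm per mm


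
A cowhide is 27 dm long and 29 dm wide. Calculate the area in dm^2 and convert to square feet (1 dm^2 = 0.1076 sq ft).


Area = 27 x 29 = 783 dm^2
Conversion: 783 x 0.1076 = 84.25 sq ft


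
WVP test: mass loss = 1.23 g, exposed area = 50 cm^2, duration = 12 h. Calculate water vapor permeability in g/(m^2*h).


WVP = mass_loss / (area x time) x 10000
WVP = 1.23 / (50 x 12) x 10000
WVP = 1.23 / 600 x 10000 = 20.50 g/(m^2*h)


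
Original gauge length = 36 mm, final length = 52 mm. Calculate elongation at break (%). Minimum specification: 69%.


Elongation = 44.4%
Meets spec: No


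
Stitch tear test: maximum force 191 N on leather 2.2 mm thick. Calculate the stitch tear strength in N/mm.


86.8 N/mm


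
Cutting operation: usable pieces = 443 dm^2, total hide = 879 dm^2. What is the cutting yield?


50.4%


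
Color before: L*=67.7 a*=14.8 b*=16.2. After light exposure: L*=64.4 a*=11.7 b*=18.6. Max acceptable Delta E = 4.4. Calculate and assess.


Delta E = 5.12
Passes: No


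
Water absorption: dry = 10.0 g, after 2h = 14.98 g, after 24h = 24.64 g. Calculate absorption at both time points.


2h absorption = 49.8%
24h absorption = 146.4%

WA (2h) = (14.98 - 10.0) / 10.0 x 100 = 49.8%
WA (24h) = (24.64 - 10.0) / 10.0 x 100 = 146.4%


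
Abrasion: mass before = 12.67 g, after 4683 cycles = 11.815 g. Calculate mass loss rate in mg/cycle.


Mass loss = 12.67 - 11.815 = 0.855 g
Rate = 0.855 / 4683 x 1000 = 0.183 mg/cycle


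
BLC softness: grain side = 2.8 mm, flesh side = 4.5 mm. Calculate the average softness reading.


3.65 mm

Average = (2.8 + 4.5) / 2
Average = 3.65 mm


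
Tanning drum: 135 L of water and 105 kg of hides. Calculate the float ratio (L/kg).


Float ratio = water / hide weight
Ratio = 135 / 105 = 1.3


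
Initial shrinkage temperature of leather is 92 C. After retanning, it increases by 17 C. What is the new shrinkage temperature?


109 C

New Ts = 92 + 17 = 109 C


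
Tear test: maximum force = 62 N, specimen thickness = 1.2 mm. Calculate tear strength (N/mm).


51.7 N/mm


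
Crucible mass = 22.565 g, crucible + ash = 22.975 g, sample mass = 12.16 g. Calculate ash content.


Ash mass = 22.975 - 22.565 = 0.410 g
Ash% = 0.410 / 12.16 x 100 = 3.37%


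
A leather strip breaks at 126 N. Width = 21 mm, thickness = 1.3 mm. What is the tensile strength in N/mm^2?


4.62 N/mm^2


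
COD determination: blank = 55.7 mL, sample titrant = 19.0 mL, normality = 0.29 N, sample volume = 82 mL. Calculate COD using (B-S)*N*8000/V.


COD = (55.7 - 19.0) x 0.29 x 8000 / 82
COD = 36.7 x 0.29 x 8000 / 82
COD = 1038.3 mg/L


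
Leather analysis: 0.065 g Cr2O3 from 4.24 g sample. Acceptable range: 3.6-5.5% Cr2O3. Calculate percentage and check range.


Cr2O3% = 0.065 / 4.24 x 100 = 1.53%
Acceptable range: 3.6 to 5.5%
Within range: No


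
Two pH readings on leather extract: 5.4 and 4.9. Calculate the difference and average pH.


Difference = |5.4 - 4.9| = 0.5
Average = (5.4 + 4.9) / 2 = 5.15


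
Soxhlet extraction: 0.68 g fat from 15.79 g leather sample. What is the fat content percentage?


4.3%

Fat content = 0.68 / 15.79 x 100
Fat = 4.3%


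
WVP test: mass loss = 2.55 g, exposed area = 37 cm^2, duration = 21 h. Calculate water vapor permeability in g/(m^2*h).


WVP = mass_loss / (area x time) x 10000
WVP = 2.55 / (37 x 21) x 10000
WVP = 2.55 / 777 x 10000 = 32.82 g/(m^2*h)


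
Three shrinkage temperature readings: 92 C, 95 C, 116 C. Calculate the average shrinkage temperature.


Average = (92 + 95 + 116) / 3
Average = 303 / 3 = 101.0 C


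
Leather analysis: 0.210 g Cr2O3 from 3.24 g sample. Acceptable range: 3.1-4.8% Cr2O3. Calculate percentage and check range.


Cr2O3% = 0.210 / 3.24 x 100 = 6.48%
Acceptable range: 3.1 to 4.8%
Within range: No


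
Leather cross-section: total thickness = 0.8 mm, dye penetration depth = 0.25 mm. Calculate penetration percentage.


31.3%

Penetration% = 0.25 / 0.8 x 100
Penetration = 31.3%


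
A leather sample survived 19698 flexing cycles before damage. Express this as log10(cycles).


4.29


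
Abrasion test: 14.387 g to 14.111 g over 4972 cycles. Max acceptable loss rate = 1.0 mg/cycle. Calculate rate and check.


Rate = 0.056 mg/cycle
Passes: Yes


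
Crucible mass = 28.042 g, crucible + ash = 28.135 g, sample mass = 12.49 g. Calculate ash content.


Ash mass = 0.093 g
Ash content = 0.74%


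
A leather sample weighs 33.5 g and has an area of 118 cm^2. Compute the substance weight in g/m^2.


Substance weight = mass / area x 10000
SW = 33.5 / 118 x 10000
SW = 2839.0 g/m^2


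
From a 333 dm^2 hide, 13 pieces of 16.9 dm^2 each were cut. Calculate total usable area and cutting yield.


Total usable = 13 x 16.9 = 219.7 dm^2
Yield = 219.7 / 333 x 100 = 66.0%


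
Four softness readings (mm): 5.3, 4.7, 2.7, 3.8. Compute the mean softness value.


4.13 mm

Sum = 5.3 + 4.7 + 2.7 + 3.8
Mean = 16.5 / 4 = 4.13 mm


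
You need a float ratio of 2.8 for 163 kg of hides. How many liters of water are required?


Water = hide weight x target ratio
Water = 163 x 2.8 = 456.4 L


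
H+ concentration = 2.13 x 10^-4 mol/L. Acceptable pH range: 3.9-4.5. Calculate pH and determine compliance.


pH = 3.67
Compliant: No

pH = -log10(2.13 x 10^-4) = 3.67
Range: 3.9 to 4.5
Compliant: No


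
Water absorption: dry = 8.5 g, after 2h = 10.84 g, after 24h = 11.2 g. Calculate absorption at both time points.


2h absorption = 27.5%
24h absorption = 31.8%

WA (2h) = (10.84 - 8.5) / 8.5 x 100 = 27.5%
WA (24h) = (11.2 - 8.5) / 8.5 x 100 = 31.8%


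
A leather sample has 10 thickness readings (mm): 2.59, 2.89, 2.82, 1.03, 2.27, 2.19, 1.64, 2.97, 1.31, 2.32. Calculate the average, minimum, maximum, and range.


Sum = 22.03
Average = 22.03 / 10 = 2.20 mm
Minimum = 1.03 mm
Maximum = 2.97 mm
Range = 2.97 - 1.03 = 1.94 mm


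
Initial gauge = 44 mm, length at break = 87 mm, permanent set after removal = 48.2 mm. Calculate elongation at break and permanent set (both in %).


Elongation at break = 97.7%
Permanent set = 9.5%

Elongation at break = (87 - 44) / 44 x 100 = 97.7%
Permanent set = (48.2 - 44) / 44 x 100 = 9.5%


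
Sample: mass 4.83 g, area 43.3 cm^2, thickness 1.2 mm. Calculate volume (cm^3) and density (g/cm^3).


Thickness in cm = 1.2 / 10 = 0.12 cm
Volume = 43.3 x 0.12 = 5.196 cm^3
Density = 4.83 / 5.196 = 0.930 g/cm^3


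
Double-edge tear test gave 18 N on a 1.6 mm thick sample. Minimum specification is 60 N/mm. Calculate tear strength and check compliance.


Tear strength = 18 / 1.6 = 11.3 N/mm
Required minimum = 60 N/mm
Compliant: No


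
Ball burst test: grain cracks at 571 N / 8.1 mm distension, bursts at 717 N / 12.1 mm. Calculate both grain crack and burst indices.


Crack index = 571 / 8.1 = 70.5 N/mm
Burst index = 717 / 12.1 = 59.3 N/mm


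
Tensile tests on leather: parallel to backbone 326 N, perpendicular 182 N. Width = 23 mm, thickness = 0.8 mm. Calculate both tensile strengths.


Area = 23 x 0.8 = 18.4 mm^2
TS (parallel) = 326 / 18.4 = 17.72 N/mm^2
TS (perpendicular) = 182 / 18.4 = 9.89 N/mm^2


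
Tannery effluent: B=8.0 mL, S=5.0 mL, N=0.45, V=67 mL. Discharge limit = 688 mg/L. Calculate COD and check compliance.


COD = 161.2 mg/L
Compliant: Yes


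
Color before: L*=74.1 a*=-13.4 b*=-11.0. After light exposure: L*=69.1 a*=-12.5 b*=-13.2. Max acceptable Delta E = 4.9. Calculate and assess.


dL = -5.0, da = 0.9, db = -2.2
dE = sqrt((-5.0)^2 + (0.9)^2 + (-2.2)^2) = 5.54
Max = 4.9
Passes: No


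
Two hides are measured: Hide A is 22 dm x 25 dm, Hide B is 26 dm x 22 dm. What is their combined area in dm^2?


1122 dm^2

Hide A area = 22 x 25 = 550 dm^2
Hide B area = 26 x 22 = 572 dm^2
Total = 550 + 572 = 1122 dm^2


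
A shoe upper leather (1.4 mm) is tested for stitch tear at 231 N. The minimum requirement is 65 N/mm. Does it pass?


STS = 165.0 N/mm
Passes: Yes


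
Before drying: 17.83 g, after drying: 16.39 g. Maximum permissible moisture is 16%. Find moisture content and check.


MC = (17.83 - 16.39) / 17.83 x 100 = 8.1%
Maximum: 16%
Acceptable: Yes


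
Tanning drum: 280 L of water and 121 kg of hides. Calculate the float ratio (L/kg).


2.3

Float ratio = water / hide weight
Ratio = 280 / 121 = 2.3


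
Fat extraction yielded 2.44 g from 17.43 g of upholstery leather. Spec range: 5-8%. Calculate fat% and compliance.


Fat% = 2.44 / 17.43 x 100 = 14.0%
Spec range: 5-8%
Compliant: No


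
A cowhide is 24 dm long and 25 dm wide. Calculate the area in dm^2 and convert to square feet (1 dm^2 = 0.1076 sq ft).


600 dm^2
64.56 sq ft

Area = 24 x 25 = 600 dm^2
Conversion: 600 x 0.1076 = 64.56 sq ft


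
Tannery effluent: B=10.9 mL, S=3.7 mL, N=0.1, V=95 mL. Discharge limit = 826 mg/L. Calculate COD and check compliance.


COD = (10.9 - 3.7) x 0.1 x 8000 / 95 = 60.6 mg/L
Limit: 826 mg/L
Compliant: Yes


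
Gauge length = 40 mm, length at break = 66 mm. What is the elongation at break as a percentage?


65.0%


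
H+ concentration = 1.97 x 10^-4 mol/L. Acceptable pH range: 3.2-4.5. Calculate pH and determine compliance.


pH = -log10(1.97 x 10^-4) = 3.71
Range: 3.2 to 4.5
Compliant: Yes


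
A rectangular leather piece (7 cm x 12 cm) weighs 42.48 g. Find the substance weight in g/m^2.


Area = 7 x 12 = 84 cm^2
SW = 42.48 / 84 x 10000 = 5057.1 g/m^2


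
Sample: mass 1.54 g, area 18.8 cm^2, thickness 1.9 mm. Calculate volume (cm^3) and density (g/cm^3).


Volume = 3.572 cm^3
Density = 0.431 g/cm^3


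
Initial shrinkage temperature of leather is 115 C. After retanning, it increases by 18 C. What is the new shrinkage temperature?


133 C

New Ts = 115 + 18 = 133 C
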